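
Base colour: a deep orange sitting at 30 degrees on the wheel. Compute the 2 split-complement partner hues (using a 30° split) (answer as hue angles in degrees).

180° and 240°

Complement of 30 degrees: 30 + 180 = 210°
210 − 30 = 180°
210 + 30 = 240°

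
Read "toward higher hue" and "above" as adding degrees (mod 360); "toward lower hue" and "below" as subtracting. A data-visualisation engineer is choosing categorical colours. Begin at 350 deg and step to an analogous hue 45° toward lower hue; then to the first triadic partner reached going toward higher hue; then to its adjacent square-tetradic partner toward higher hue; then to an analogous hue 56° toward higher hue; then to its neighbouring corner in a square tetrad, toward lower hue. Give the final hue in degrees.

350 − 45 = 305°   (analog 45° ↓)
305 + 120 = 425 → 425 − 360 = 65°   (triadic ↑)
65 + 90 = 155°   (square ↑)
155 + 56 = 211°   (analog 56° ↑)
211 − 90 = 121°   (square ↓)

121°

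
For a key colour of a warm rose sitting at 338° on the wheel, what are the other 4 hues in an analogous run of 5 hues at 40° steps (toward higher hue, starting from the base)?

Analogous hues sit every 40° along the wheel.
338 + 40 = 378 → 378 − 360 = 18°
338 + 80 = 418 → 418 − 360 = 58°
338 + 120 = 458 → 458 − 360 = 98°
338 + 160 = 498 → 498 − 360 = 138°

18°, 58°, 98°, and 138°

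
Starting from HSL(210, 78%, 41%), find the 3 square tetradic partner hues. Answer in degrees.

210 + 90 = 300°
210 + 180 = 390 → 390 − 360 = 30°
210 + 270 = 480 → 480 − 360 = 120°

300°, 30°, 120°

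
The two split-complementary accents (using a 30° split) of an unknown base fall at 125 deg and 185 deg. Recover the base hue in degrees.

335°

The accents sit 30° either side of the complement, so the complement is their short-arc midpoint on the wheel.
Short-arc midpoint of 125° and 185°: 155°.
Base is 180° from the complement: 155 − 180 = -25 → -25 + 360 = 335°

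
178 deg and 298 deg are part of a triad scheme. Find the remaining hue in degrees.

58°

A triad places three hues 120° apart.
The full set through 178° is {58°, 178°, 298°}.
Given {178°, 298°}, the missing hue is 58°.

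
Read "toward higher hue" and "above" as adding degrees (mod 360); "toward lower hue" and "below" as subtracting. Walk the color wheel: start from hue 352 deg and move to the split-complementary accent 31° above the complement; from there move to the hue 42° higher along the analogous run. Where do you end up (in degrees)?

split-comp 31° ↑ +211°: 352 + 211 = 563 → 563 − 360 = 203°
analog 42° ↑ +42°: 203 + 42 = 245°

245°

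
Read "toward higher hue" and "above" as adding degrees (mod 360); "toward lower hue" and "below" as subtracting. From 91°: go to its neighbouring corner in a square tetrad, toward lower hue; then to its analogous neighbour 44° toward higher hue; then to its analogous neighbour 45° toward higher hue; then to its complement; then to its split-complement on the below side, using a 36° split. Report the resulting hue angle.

91 − 90 = 1°   (square ↓)
1 + 44 = 45°   (analog 44° ↑)
45 + 45 = 90°   (analog 45° ↑)
90 + 180 = 270°   (complement)
270 + 144 = 414 → 414 − 360 = 54°   (split-comp 36° ↓)

54°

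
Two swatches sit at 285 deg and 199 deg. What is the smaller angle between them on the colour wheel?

|285 − 199| = 86.
86 ≤ 180, so the shorter arc is 86°.

86°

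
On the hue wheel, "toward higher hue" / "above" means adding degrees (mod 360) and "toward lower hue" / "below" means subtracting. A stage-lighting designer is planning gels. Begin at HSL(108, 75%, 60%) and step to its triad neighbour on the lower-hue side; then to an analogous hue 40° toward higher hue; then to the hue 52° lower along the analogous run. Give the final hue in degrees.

336°

108 − 120 = -12 → -12 + 360 = 348°   (triadic ↓)
348 + 40 = 388 → 388 − 360 = 28°   (analog 40° ↑)
28 − 52 = -24 → -24 + 360 = 336°   (analog 52° ↓)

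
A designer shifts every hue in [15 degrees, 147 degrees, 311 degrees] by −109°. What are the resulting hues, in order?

15 − 109 = -94 → -94 + 360 = 266°
147 − 109 = 38°
311 − 109 = 202°

266°, 38°, 202°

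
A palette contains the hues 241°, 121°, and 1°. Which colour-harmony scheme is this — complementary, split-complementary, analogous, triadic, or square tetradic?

Sort the hues: 1°, 121°, 241°.
Successive gaps around the wheel: 120°, 120°, 120°.
Three hues equally spaced 120° apart form a triad.

triadic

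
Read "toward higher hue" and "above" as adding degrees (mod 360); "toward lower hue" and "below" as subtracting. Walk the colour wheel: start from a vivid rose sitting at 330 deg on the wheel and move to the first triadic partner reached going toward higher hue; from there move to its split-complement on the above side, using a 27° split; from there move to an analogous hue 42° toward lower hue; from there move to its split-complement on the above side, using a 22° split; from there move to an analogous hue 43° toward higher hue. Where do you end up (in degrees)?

140°

330 + 120 = 450 → 450 − 360 = 90°   (triadic ↑)
90 + 207 = 297°   (split-comp 27° ↑)
297 − 42 = 255°   (analog 42° ↓)
255 + 202 = 457 → 457 − 360 = 97°   (split-comp 22° ↑)
97 + 43 = 140°   (analog 43° ↑)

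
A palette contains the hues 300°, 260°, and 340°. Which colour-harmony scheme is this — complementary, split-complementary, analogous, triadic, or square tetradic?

Sort the hues: 260°, 300°, 340°.
Successive gaps around the wheel: 40°, 40°, 280°.
A run of hues at equal small steps (40°) with one large closing gap is an analogous group.

analogous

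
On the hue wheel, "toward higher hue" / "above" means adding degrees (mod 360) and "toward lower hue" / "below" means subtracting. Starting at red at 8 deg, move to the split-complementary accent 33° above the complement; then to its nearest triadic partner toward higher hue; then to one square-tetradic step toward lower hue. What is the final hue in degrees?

split-comp 33° ↑ +213°: 8 + 213 = 221°
triadic ↑ +120°: 221 + 120 = 341°
square ↓ −90°: 341 − 90 = 251°

251°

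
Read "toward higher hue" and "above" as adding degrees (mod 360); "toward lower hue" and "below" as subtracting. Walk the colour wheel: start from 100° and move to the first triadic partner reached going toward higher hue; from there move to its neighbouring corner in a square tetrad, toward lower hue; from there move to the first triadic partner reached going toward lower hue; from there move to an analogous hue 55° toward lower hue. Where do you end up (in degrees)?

315°

100 + 120 = 220°   (triadic ↑)
220 − 90 = 130°   (square ↓)
130 − 120 = 10°   (triadic ↓)
10 − 55 = -45 → -45 + 360 = 315°   (analog 55° ↓)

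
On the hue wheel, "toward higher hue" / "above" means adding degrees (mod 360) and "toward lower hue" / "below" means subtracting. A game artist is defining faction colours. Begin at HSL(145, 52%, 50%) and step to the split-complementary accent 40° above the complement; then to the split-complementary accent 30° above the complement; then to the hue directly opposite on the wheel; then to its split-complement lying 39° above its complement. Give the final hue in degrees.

+220° (split-comp 40° ↑): 145 + 220 = 365 → 365 − 360 = 5°
+210° (split-comp 30° ↑): 5 + 210 = 215°
+180° (complement): 215 + 180 = 395 → 395 − 360 = 35°
+219° (split-comp 39° ↑): 35 + 219 = 254°

254°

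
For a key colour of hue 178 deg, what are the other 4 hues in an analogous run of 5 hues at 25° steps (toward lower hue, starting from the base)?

153°, 128°, 103°, and 78°

Analogous hues sit every 25° along the wheel.
178 − 25 = 153°
178 − 50 = 128°
178 − 75 = 103°
178 − 100 = 78°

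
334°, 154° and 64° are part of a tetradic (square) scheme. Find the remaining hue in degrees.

A square tetradic scheme places four hues every 90°.
The full set through 64° is {64°, 154°, 244°, 334°}.
Given {64°, 154°, 334°}, the missing hue is 244°.

244°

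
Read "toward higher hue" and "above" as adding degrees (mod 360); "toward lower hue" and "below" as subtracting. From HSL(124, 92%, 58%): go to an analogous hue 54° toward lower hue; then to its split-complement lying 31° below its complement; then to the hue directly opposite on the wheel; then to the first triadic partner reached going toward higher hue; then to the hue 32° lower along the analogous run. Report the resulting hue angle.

127°

−54° (analog 54° ↓): 124 − 54 = 70°
+149° (split-comp 31° ↓): 70 + 149 = 219°
+180° (complement): 219 + 180 = 399 → 399 − 360 = 39°
+120° (triadic ↑): 39 + 120 = 159°
−32° (analog 32° ↓): 159 − 32 = 127°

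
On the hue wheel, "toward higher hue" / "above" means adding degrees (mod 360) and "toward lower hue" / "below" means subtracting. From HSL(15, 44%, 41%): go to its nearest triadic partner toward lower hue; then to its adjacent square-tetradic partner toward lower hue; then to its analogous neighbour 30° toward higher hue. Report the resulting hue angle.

195°

−120° (triadic ↓): 15 − 120 = -105 → -105 + 360 = 255°
−90° (square ↓): 255 − 90 = 165°
+30° (analog 30° ↑): 165 + 30 = 195°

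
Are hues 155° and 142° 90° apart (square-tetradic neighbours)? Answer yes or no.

Angular distance: |155 − 142| = 13 = 13°.
90° apart (square-tetradic neighbours) requires 90°.

no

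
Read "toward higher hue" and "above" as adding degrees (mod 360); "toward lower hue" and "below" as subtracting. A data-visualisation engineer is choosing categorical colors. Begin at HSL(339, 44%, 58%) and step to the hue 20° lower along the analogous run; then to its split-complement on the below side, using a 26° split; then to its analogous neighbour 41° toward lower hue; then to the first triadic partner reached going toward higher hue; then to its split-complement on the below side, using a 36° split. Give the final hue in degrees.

336°

−20° (analog 20° ↓): 339 − 20 = 319°
+154° (split-comp 26° ↓): 319 + 154 = 473 → 473 − 360 = 113°
−41° (analog 41° ↓): 113 − 41 = 72°
+120° (triadic ↑): 72 + 120 = 192°
+144° (split-comp 36° ↓): 192 + 144 = 336°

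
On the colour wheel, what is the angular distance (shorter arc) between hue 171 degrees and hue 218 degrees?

|171 − 218| = 47.
47 ≤ 180, so the shorter arc is 47°.

47°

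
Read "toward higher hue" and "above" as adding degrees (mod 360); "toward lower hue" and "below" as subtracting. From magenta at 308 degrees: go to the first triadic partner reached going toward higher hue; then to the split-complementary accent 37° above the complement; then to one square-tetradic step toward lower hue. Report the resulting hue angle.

195°

+120° (triadic ↑): 308 + 120 = 428 → 428 − 360 = 68°
+217° (split-comp 37° ↑): 68 + 217 = 285°
−90° (square ↓): 285 − 90 = 195°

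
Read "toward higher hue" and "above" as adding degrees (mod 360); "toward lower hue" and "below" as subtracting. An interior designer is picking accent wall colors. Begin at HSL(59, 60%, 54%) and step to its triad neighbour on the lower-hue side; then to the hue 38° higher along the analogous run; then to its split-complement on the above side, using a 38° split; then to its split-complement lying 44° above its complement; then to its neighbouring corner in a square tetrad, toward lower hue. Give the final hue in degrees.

−120° (triadic ↓): 59 − 120 = -61 → -61 + 360 = 299°
+38° (analog 38° ↑): 299 + 38 = 337°
+218° (split-comp 38° ↑): 337 + 218 = 555 → 555 − 360 = 195°
+224° (split-comp 44° ↑): 195 + 224 = 419 → 419 − 360 = 59°
−90° (square ↓): 59 − 90 = -31 → -31 + 360 = 329°

329°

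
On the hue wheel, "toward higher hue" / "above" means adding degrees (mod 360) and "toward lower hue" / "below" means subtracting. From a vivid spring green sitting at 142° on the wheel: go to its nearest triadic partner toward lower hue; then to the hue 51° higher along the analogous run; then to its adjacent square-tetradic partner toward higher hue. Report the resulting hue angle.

142 − 120 = 22°   (triadic ↓)
22 + 51 = 73°   (analog 51° ↑)
73 + 90 = 163°   (square ↑)

163°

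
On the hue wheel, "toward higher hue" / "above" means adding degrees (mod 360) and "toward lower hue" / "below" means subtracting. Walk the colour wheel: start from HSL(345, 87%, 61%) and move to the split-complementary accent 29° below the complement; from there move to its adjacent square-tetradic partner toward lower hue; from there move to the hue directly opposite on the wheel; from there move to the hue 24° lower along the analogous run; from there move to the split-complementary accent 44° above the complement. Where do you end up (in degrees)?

66°

345 + 151 = 496 → 496 − 360 = 136°   (split-comp 29° ↓)
136 − 90 = 46°   (square ↓)
46 + 180 = 226°   (complement)
226 − 24 = 202°   (analog 24° ↓)
202 + 224 = 426 → 426 − 360 = 66°   (split-comp 44° ↑)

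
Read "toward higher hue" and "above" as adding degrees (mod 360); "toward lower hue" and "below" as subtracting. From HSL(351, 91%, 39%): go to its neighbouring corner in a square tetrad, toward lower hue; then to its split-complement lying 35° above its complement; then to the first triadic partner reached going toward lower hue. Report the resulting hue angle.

351 − 90 = 261°   (square ↓)
261 + 215 = 476 → 476 − 360 = 116°   (split-comp 35° ↑)
116 − 120 = -4 → -4 + 360 = 356°   (triadic ↓)

356°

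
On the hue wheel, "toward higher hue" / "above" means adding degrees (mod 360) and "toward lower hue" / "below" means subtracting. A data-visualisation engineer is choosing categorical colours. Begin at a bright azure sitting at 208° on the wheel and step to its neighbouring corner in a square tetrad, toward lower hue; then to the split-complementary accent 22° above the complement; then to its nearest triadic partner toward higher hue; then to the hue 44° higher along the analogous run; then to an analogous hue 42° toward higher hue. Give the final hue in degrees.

−90° (square ↓): 208 − 90 = 118°
+202° (split-comp 22° ↑): 118 + 202 = 320°
+120° (triadic ↑): 320 + 120 = 440 → 440 − 360 = 80°
+44° (analog 44° ↑): 80 + 44 = 124°
+42° (analog 42° ↑): 124 + 42 = 166°

166°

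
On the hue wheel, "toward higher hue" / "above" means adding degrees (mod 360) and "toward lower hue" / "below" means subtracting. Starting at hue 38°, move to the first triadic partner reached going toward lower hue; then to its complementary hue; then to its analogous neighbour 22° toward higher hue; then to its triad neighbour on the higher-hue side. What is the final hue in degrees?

240°

−120° (triadic ↓): 38 − 120 = -82 → -82 + 360 = 278°
+180° (complement): 278 + 180 = 458 → 458 − 360 = 98°
+22° (analog 22° ↑): 98 + 22 = 120°
+120° (triadic ↑): 120 + 120 = 240°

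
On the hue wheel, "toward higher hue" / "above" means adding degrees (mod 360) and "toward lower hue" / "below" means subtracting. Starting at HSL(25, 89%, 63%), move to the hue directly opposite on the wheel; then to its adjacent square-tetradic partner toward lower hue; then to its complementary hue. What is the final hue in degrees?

+180° (complement): 25 + 180 = 205°
−90° (square ↓): 205 − 90 = 115°
+180° (complement): 115 + 180 = 295°

295°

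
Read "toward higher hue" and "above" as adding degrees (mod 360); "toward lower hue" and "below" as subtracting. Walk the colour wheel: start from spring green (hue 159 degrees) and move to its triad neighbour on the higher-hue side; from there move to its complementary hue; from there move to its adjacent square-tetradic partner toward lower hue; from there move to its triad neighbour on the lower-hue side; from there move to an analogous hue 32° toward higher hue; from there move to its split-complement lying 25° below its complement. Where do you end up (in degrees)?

+120° (triadic ↑): 159 + 120 = 279°
+180° (complement): 279 + 180 = 459 → 459 − 360 = 99°
−90° (square ↓): 99 − 90 = 9°
−120° (triadic ↓): 9 − 120 = -111 → -111 + 360 = 249°
+32° (analog 32° ↑): 249 + 32 = 281°
+155° (split-comp 25° ↓): 281 + 155 = 436 → 436 − 360 = 76°

76°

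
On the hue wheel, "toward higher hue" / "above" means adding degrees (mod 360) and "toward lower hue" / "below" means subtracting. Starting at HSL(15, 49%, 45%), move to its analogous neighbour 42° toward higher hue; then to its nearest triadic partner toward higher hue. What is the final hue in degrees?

177°

+42° (analog 42° ↑): 15 + 42 = 57°
+120° (triadic ↑): 57 + 120 = 177°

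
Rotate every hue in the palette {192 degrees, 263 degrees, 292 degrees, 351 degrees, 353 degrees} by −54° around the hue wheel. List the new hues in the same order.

138°, 209°, 238°, 297°, 299°

192 − 54 = 138°
263 − 54 = 209°
292 − 54 = 238°
351 − 54 = 297°
353 − 54 = 299°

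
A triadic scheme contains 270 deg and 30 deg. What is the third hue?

A triad spaces three hues 120° apart.
The full set is {30°, 150°, 270°}.

150°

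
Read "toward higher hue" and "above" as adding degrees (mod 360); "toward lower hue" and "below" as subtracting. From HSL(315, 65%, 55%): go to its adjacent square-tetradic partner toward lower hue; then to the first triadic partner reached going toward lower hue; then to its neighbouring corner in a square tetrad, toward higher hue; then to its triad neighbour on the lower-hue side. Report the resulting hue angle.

75°

315 − 90 = 225°   (square ↓)
225 − 120 = 105°   (triadic ↓)
105 + 90 = 195°   (square ↑)
195 − 120 = 75°   (triadic ↓)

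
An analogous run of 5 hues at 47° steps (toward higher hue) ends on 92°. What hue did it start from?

4 steps of 47° (toward higher hue) give a net shift of +188°.
Start = end − shift: 92 − 188 = -96 → -96 + 360 = 264°

264°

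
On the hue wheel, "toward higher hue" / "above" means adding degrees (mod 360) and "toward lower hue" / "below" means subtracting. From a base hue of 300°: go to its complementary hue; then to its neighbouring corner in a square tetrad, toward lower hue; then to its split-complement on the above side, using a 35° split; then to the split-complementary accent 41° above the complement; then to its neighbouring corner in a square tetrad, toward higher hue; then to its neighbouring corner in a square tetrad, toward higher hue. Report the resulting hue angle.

300 + 180 = 480 → 480 − 360 = 120°   (complement)
120 − 90 = 30°   (square ↓)
30 + 215 = 245°   (split-comp 35° ↑)
245 + 221 = 466 → 466 − 360 = 106°   (split-comp 41° ↑)
106 + 90 = 196°   (square ↑)
196 + 90 = 286°   (square ↑)

286°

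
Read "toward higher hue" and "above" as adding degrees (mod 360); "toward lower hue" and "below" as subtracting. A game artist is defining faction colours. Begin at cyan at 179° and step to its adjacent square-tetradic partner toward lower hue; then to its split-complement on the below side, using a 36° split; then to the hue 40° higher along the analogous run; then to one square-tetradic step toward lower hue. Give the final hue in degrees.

179 − 90 = 89°   (square ↓)
89 + 144 = 233°   (split-comp 36° ↓)
233 + 40 = 273°   (analog 40° ↑)
273 − 90 = 183°   (square ↓)

183°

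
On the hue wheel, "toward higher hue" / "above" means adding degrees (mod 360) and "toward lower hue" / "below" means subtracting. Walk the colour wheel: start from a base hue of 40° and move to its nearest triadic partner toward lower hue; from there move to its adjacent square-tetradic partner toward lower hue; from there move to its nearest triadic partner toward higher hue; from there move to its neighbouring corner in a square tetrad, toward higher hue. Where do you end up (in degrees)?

−120° (triadic ↓): 40 − 120 = -80 → -80 + 360 = 280°
−90° (square ↓): 280 − 90 = 190°
+120° (triadic ↑): 190 + 120 = 310°
+90° (square ↑): 310 + 90 = 400 → 400 − 360 = 40°

40°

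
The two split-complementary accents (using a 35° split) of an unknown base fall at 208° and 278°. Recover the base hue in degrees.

63°

The accents sit 35° either side of the complement, so the complement is their short-arc midpoint on the wheel.
Short-arc midpoint of 208° and 278°: 243°.
Base is 180° from the complement: 243 − 180 = 63°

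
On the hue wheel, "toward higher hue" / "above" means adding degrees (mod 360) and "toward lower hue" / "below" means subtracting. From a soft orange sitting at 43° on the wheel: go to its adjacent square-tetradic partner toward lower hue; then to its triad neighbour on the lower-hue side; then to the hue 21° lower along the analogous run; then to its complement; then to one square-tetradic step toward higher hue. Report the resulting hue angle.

82°

−90° (square ↓): 43 − 90 = -47 → -47 + 360 = 313°
−120° (triadic ↓): 313 − 120 = 193°
−21° (analog 21° ↓): 193 − 21 = 172°
+180° (complement): 172 + 180 = 352°
+90° (square ↑): 352 + 90 = 442 → 442 − 360 = 82°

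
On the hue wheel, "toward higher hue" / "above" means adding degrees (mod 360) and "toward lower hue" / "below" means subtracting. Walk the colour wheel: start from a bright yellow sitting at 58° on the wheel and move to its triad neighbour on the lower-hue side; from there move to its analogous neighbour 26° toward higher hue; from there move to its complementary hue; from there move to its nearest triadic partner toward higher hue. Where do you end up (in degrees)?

264°

58 − 120 = -62 → -62 + 360 = 298°   (triadic ↓)
298 + 26 = 324°   (analog 26° ↑)
324 + 180 = 504 → 504 − 360 = 144°   (complement)
144 + 120 = 264°   (triadic ↑)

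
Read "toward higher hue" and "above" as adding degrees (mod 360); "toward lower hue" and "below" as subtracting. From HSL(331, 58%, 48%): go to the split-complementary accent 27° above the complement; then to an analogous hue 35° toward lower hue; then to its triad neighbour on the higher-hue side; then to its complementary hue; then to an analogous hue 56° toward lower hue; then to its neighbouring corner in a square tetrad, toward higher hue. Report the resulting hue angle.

117°

331 + 207 = 538 → 538 − 360 = 178°   (split-comp 27° ↑)
178 − 35 = 143°   (analog 35° ↓)
143 + 120 = 263°   (triadic ↑)
263 + 180 = 443 → 443 − 360 = 83°   (complement)
83 − 56 = 27°   (analog 56° ↓)
27 + 90 = 117°   (square ↑)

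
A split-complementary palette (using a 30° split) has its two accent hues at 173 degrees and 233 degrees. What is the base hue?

23°

The accents sit 30° either side of the complement, so the complement is their short-arc midpoint on the wheel.
Short-arc midpoint of 173° and 233°: 203°.
Base is 180° from the complement: 203 − 180 = 23°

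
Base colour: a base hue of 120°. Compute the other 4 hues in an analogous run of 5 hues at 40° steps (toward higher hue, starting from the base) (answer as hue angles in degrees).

160°, 200°, 240°, 280°

Analogous hues sit every 40° along the wheel.
120 + 40 = 160°
120 + 80 = 200°
120 + 120 = 240°
120 + 160 = 280°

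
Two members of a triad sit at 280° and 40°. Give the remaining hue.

A triad spaces three hues 120° apart.
The full set is {40°, 160°, 280°}.

160°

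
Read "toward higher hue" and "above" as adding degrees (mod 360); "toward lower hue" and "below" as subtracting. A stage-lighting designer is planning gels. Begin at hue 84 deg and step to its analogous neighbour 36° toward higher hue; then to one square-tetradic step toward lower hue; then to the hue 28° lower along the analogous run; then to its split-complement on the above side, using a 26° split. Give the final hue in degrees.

analog 36° ↑ +36°: 84 + 36 = 120°
square ↓ −90°: 120 − 90 = 30°
analog 28° ↓ −28°: 30 − 28 = 2°
split-comp 26° ↑ +206°: 2 + 206 = 208°

208°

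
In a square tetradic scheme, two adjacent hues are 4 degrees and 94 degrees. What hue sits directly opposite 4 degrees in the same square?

184°

A square tetradic scheme places four hues 90° apart; opposite corners are 180° apart.
4 + 180 = 184°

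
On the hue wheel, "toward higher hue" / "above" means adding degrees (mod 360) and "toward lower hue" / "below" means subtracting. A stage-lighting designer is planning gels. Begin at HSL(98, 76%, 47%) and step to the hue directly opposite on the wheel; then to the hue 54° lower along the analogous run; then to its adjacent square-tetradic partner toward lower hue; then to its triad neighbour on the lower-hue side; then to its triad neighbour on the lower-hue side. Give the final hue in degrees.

254°

+180° (complement): 98 + 180 = 278°
−54° (analog 54° ↓): 278 − 54 = 224°
−90° (square ↓): 224 − 90 = 134°
−120° (triadic ↓): 134 − 120 = 14°
−120° (triadic ↓): 14 − 120 = -106 → -106 + 360 = 254°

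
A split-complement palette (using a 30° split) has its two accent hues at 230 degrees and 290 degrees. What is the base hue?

The accents sit 30° either side of the complement, so the complement is their short-arc midpoint on the wheel.
Short-arc midpoint of 230° and 290°: 260°.
Base is 180° from the complement: 260 − 180 = 80°

80°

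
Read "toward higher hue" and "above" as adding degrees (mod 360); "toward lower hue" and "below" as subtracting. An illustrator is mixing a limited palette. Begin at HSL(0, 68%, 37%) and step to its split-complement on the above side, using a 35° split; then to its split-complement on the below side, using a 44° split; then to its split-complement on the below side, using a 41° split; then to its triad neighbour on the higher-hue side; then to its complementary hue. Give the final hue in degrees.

split-comp 35° ↑ +215°: 0 + 215 = 215°
split-comp 44° ↓ +136°: 215 + 136 = 351°
split-comp 41° ↓ +139°: 351 + 139 = 490 → 490 − 360 = 130°
triadic ↑ +120°: 130 + 120 = 250°
complement +180°: 250 + 180 = 430 → 430 − 360 = 70°

70°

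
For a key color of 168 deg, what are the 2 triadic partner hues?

288° and 48°

A triad places three hues 120° apart.
168 + 120 = 288°
168 + 240 = 408 → 408 − 360 = 48°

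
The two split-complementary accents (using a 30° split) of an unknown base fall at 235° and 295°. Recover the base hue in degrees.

85°

The accents sit 30° either side of the complement, so the complement is their short-arc midpoint on the wheel.
Short-arc midpoint of 235° and 295°: 265°.
Base is 180° from the complement: 265 − 180 = 85°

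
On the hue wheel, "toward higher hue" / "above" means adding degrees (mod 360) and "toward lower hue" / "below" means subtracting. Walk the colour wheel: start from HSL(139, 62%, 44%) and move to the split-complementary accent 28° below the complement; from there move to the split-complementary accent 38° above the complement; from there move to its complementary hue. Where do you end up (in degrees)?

split-comp 28° ↓ +152°: 139 + 152 = 291°
split-comp 38° ↑ +218°: 291 + 218 = 509 → 509 − 360 = 149°
complement +180°: 149 + 180 = 329°

329°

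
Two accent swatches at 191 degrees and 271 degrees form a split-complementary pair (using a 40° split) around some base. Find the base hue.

The accents sit 40° either side of the complement, so the complement is their short-arc midpoint on the wheel.
Short-arc midpoint of 191° and 271°: 231°.
Base is 180° from the complement: 231 − 180 = 51°

51°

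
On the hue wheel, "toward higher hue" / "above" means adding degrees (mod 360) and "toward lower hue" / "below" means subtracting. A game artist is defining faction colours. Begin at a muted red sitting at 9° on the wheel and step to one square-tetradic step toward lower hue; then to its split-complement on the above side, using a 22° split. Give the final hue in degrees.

−90° (square ↓): 9 − 90 = -81 → -81 + 360 = 279°
+202° (split-comp 22° ↑): 279 + 202 = 481 → 481 − 360 = 121°

121°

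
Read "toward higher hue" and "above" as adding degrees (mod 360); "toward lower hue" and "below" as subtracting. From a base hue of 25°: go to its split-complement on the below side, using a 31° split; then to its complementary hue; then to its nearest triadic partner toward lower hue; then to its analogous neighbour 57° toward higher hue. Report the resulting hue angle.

+149° (split-comp 31° ↓): 25 + 149 = 174°
+180° (complement): 174 + 180 = 354°
−120° (triadic ↓): 354 − 120 = 234°
+57° (analog 57° ↑): 234 + 57 = 291°

291°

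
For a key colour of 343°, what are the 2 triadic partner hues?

103° and 223°

A triad places three hues 120° apart.
343 + 120 = 463 → 463 − 360 = 103°
343 + 240 = 583 → 583 − 360 = 223°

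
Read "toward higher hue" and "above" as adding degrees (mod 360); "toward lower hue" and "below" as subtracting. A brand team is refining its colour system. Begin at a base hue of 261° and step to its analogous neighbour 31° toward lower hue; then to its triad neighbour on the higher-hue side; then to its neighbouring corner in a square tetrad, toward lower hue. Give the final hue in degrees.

260°

261 − 31 = 230°   (analog 31° ↓)
230 + 120 = 350°   (triadic ↑)
350 − 90 = 260°   (square ↓)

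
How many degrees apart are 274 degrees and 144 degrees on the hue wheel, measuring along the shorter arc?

|274 − 144| = 130.
130 ≤ 180, so the shorter arc is 130°.

130°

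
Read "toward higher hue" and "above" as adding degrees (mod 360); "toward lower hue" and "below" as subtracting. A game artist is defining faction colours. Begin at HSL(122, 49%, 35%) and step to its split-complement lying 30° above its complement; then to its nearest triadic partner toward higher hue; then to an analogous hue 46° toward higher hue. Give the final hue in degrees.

138°

+210° (split-comp 30° ↑): 122 + 210 = 332°
+120° (triadic ↑): 332 + 120 = 452 → 452 − 360 = 92°
+46° (analog 46° ↑): 92 + 46 = 138°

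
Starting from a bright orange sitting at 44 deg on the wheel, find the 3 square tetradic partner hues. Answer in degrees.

134°, 224°, and 314°

A square tetradic scheme places four hues every 90°.
44 + 90 = 134°
44 + 180 = 224°
44 + 270 = 314°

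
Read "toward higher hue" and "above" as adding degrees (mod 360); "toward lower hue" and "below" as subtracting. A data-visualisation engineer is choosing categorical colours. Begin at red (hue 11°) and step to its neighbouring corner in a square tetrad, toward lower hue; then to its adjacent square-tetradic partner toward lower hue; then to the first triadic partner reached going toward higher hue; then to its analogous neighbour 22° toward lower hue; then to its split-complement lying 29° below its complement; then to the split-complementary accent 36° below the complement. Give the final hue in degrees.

224°

−90° (square ↓): 11 − 90 = -79 → -79 + 360 = 281°
−90° (square ↓): 281 − 90 = 191°
+120° (triadic ↑): 191 + 120 = 311°
−22° (analog 22° ↓): 311 − 22 = 289°
+151° (split-comp 29° ↓): 289 + 151 = 440 → 440 − 360 = 80°
+144° (split-comp 36° ↓): 80 + 144 = 224°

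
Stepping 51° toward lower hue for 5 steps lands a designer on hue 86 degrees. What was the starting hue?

5 steps of 51° (toward lower hue) give a net shift of −255°.
Start = end − shift: 86 + 255 = 341°

341°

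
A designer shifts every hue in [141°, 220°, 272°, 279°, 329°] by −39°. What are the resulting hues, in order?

102°, 181°, 233°, 240°, 290°

141 − 39 = 102°
220 − 39 = 181°
272 − 39 = 233°
279 − 39 = 240°
329 − 39 = 290°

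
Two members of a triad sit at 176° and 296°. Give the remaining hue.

A triad spaces three hues 120° apart.
The full set is {56°, 176°, 296°}.

56°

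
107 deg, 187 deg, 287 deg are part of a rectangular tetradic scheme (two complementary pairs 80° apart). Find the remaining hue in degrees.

A rectangular tetradic uses two complementary pairs 80° apart: offsets 0°, 80°, 180°, 260°.
Among {107°, 187°, 287°}, 107° and 287° are a 180° pair.
The remaining hue 187° needs its own complement: 187 + 180 = 367 → 367 − 360 = 7°

7°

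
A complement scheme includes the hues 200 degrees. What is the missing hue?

The complement sits 180° across the wheel.
The full set through 200° is {20°, 200°}.
Given {200°}, the missing hue is 20°.

20°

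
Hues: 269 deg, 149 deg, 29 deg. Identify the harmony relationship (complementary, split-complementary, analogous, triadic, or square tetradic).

Sort the hues: 29°, 149°, 269°.
Successive gaps around the wheel: 120°, 120°, 120°.
Three hues equally spaced 120° apart form a triad.

triadic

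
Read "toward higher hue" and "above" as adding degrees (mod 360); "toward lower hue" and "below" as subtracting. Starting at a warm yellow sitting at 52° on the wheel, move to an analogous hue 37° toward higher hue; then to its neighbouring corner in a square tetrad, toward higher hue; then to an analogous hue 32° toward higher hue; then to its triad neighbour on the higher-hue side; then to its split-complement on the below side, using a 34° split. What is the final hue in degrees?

117°

52 + 37 = 89°   (analog 37° ↑)
89 + 90 = 179°   (square ↑)
179 + 32 = 211°   (analog 32° ↑)
211 + 120 = 331°   (triadic ↑)
331 + 146 = 477 → 477 − 360 = 117°   (split-comp 34° ↓)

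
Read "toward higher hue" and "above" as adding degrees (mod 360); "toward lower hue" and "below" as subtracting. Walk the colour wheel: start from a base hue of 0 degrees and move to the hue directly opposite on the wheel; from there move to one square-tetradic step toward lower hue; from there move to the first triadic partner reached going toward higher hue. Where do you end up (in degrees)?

210°

0 + 180 = 180°   (complement)
180 − 90 = 90°   (square ↓)
90 + 120 = 210°   (triadic ↑)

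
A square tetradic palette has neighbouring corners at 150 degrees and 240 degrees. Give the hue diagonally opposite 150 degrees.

330°

A square tetradic scheme places four hues 90° apart; opposite corners are 180° apart.
150 + 180 = 330°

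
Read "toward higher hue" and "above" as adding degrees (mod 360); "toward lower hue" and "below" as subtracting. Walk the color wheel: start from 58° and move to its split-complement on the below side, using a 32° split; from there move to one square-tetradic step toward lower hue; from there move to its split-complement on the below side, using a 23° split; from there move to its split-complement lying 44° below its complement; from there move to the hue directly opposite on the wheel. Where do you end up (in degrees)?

229°

58 + 148 = 206°   (split-comp 32° ↓)
206 − 90 = 116°   (square ↓)
116 + 157 = 273°   (split-comp 23° ↓)
273 + 136 = 409 → 409 − 360 = 49°   (split-comp 44° ↓)
49 + 180 = 229°   (complement)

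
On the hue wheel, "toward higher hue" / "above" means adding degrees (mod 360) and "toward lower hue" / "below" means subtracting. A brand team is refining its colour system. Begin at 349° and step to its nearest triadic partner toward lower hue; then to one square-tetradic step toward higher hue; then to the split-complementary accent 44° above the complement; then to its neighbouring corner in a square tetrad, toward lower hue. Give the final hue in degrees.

93°

triadic ↓ −120°: 349 − 120 = 229°
square ↑ +90°: 229 + 90 = 319°
split-comp 44° ↑ +224°: 319 + 224 = 543 → 543 − 360 = 183°
square ↓ −90°: 183 − 90 = 93°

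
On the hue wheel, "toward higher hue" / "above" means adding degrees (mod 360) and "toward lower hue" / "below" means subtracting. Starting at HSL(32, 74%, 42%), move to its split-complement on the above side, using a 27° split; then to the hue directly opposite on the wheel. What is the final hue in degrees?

split-comp 27° ↑ +207°: 32 + 207 = 239°
complement +180°: 239 + 180 = 419 → 419 − 360 = 59°

59°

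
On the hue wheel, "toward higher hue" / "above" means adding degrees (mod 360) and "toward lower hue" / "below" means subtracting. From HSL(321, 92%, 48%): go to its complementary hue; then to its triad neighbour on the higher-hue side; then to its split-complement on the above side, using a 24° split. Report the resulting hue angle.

105°

+180° (complement): 321 + 180 = 501 → 501 − 360 = 141°
+120° (triadic ↑): 141 + 120 = 261°
+204° (split-comp 24° ↑): 261 + 204 = 465 → 465 − 360 = 105°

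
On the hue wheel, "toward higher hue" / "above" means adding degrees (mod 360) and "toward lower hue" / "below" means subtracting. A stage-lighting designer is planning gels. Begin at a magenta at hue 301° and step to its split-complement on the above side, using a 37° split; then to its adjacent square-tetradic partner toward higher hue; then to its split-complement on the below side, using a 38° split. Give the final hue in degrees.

split-comp 37° ↑ +217°: 301 + 217 = 518 → 518 − 360 = 158°
square ↑ +90°: 158 + 90 = 248°
split-comp 38° ↓ +142°: 248 + 142 = 390 → 390 − 360 = 30°

30°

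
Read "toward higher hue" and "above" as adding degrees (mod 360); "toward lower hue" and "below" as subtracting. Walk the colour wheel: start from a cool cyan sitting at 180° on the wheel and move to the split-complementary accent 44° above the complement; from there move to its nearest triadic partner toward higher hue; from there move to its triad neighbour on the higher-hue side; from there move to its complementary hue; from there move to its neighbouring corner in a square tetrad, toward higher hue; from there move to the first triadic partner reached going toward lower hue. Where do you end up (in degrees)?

+224° (split-comp 44° ↑): 180 + 224 = 404 → 404 − 360 = 44°
+120° (triadic ↑): 44 + 120 = 164°
+120° (triadic ↑): 164 + 120 = 284°
+180° (complement): 284 + 180 = 464 → 464 − 360 = 104°
+90° (square ↑): 104 + 90 = 194°
−120° (triadic ↓): 194 − 120 = 74°

74°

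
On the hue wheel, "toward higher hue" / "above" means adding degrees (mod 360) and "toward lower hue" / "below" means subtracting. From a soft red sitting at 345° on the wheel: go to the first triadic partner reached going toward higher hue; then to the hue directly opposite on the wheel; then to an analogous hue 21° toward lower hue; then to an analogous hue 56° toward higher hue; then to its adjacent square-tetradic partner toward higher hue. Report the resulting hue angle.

50°

+120° (triadic ↑): 345 + 120 = 465 → 465 − 360 = 105°
+180° (complement): 105 + 180 = 285°
−21° (analog 21° ↓): 285 − 21 = 264°
+56° (analog 56° ↑): 264 + 56 = 320°
+90° (square ↑): 320 + 90 = 410 → 410 − 360 = 50°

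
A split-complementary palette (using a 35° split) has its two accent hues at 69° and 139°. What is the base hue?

The accents sit 35° either side of the complement, so the complement is their short-arc midpoint on the wheel.
Short-arc midpoint of 69° and 139°: 104°.
Base is 180° from the complement: 104 − 180 = -76 → -76 + 360 = 284°

284°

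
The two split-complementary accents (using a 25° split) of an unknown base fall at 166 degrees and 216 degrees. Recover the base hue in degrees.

The accents sit 25° either side of the complement, so the complement is their short-arc midpoint on the wheel.
Short-arc midpoint of 166° and 216°: 191°.
Base is 180° from the complement: 191 − 180 = 11°

11°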